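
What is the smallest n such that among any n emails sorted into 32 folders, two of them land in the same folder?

33

There are 32 folders acting as pigeonholes.
With 32 emails we could place one in each, avoiding any repeat.
One more forces some class to hold 2, so 32 + 1 = 33.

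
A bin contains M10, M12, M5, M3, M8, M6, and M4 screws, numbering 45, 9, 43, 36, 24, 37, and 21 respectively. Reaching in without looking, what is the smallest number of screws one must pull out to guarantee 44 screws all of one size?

214

In the worst case we take at most 43 of each size, but all 9 M12, all 36 M3, all 24 M8, all 37 M6, and all 21 M4 (fewer than 43), giving 43 + 9 + 43 + 36 + 24 + 37 + 21 = 213.
One more screw then forces some size to 44, so 213 + 1 = 214.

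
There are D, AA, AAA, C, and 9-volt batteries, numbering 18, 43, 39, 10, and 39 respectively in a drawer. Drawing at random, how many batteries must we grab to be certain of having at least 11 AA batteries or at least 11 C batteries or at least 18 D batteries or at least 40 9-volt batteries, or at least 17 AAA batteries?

The worst case stops just short of every target: 17 D, 10 AA, 16 AAA, 10 C, 39 9-volt — 17 + 10 + 16 + 10 + 39 = 92 batteries.
One more battery must push some type to its target, so 92 + 1 = 93.

93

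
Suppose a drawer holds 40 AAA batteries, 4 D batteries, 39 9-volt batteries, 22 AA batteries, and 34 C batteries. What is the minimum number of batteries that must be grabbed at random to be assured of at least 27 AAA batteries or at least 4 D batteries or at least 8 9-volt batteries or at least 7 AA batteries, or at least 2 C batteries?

The worst case stops just short of every target: 26 AAA, 3 D, 7 9-volt, 6 AA, 1 C — 26 + 3 + 7 + 6 + 1 = 43 batteries.
One more battery must push some type to its target, so 43 + 1 = 44.

44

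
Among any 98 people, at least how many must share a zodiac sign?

9

There are 12 zodiac signs, which serve as the pigeonholes.
If each of the 12 zodiac signs held at most 8, the total would be at most 12 × 8 = 96 < 98, a contradiction.
So at least one holds ⌈98/12⌉ = 9.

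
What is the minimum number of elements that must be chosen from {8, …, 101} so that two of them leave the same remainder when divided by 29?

30

Group the integers by remainder mod 29; there are 29 residue classes, each nonempty in this range.
Choosing one from each class (29 integers) avoids any shared remainder.
One more choice must repeat a class, so two differ by a multiple of 29. Hence 29 + 1 = 30.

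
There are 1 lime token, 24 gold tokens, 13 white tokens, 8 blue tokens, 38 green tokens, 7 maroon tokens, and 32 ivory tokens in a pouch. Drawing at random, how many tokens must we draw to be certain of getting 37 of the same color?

122

Treat the 7 colors as pigeonholes.
In the worst case we take at most 36 of each color, but all 1 lime, all 24 gold, all 13 white, all 8 blue, all 7 maroon, and all 32 ivory (fewer than 36), giving 1 + 24 + 13 + 8 + 36 + 7 + 32 = 121.
One more token then forces some color to 37, so 121 + 1 = 122.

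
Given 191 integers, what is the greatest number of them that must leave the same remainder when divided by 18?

11

The 191 integers fall into 18 residue classes modulo 18.
If each of the 18 residue classes modulo 18 held at most 10, the total would be at most 18 × 10 = 180 < 191, a contradiction.
So at least one holds ⌈191/18⌉ = 11.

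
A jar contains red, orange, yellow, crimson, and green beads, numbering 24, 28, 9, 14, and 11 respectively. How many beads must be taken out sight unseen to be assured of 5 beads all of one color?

21

Treat the 5 colors as pigeonholes.
The worst case takes 4 beads of each color without reaching 5 of any: 5 × 4 = 20.
The next bead must bring some color to 5, so 20 + 1 = 21.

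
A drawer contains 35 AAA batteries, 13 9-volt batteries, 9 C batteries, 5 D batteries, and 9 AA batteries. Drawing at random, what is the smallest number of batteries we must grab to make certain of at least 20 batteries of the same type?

Treat the 5 types as pigeonholes.
In the worst case we take at most 19 of each type, but all 13 9-volt, all 9 C, all 5 D, and all 9 AA (fewer than 19), giving 19 + 13 + 9 + 5 + 9 = 55.
One more battery then forces some type to 20, so 55 + 1 = 56.

56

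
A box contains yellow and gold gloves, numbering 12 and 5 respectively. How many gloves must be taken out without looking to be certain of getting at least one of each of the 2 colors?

The hardest color to obtain is gold: we could draw every other glove first — 17 − 5 = 12 gloves — without a single gold one.
The next draw must be gold, so 12 + 1 = 13.

13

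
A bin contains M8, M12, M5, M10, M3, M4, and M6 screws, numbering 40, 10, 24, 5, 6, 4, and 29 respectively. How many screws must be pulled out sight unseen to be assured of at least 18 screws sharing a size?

In the worst case we take at most 17 of each size, but all 10 M12, all 5 M10, all 6 M3, and all 4 M4 (fewer than 17), giving 17 + 10 + 17 + 5 + 6 + 4 + 17 = 76.
One more screw then forces some size to 18, so 76 + 1 = 77.

77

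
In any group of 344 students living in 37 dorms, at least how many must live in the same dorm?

10

The 344 students fall into 37 dorms.
If each of the 37 dorms held at most 9, the total would be at most 37 × 9 = 333 < 344, a contradiction.
So at least one holds ⌈344/37⌉ = 10.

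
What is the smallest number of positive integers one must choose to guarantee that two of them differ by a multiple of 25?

Two integers differ by a multiple of 25 exactly when they share a remainder mod 25.
There are 25 residue classes mod 25, so 25 integers can all lie in distinct classes.
One more integer must repeat a residue, giving a difference divisible by 25. So n = 25 + 1 = 26.

26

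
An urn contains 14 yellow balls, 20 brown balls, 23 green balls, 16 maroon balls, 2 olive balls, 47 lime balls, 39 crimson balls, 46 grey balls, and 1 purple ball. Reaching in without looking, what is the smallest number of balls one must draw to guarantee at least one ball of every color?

208

The hardest color to obtain is purple: we could draw every other ball first — 208 − 1 = 207 balls — without a single purple one.
The next draw must be purple, so 207 + 1 = 208.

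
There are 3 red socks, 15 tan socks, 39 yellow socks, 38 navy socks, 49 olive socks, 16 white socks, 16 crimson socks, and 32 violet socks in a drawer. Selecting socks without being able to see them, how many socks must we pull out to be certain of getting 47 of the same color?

Treat the 8 colors as pigeonholes.
In the worst case we take at most 46 of each color, but all 3 red, all 15 tan, all 39 yellow, all 38 navy, all 16 white, all 16 crimson, and all 32 violet (fewer than 46), giving 3 + 15 + 39 + 38 + 46 + 16 + 16 + 32 = 205.
One more sock then forces some color to 47, so 205 + 1 = 206.

206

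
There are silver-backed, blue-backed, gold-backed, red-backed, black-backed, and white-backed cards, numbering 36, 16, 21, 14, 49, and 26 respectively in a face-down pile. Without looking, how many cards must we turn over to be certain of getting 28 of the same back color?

In the worst case we take at most 27 of each back color, but all 16 blue-backed, all 21 gold-backed, all 14 red-backed, and all 26 white-backed (fewer than 27), giving 27 + 16 + 21 + 14 + 27 + 26 = 131.
One more card then forces some back color to 28, so 131 + 1 = 132.

132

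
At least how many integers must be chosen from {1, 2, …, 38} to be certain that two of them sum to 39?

Partition {1, …, 38} into 19 pairs: {1,38}, {2,37}, …, {19,20}.
Choosing 19 integers — say the integers 1 through 19 — takes one from each pair and avoids the property.
Choosing 20 forces two into the same pair by pigeonhole, and those sum to 39. So 20.

20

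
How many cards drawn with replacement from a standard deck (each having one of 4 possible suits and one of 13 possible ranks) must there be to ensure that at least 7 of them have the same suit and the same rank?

313

There are 4 × 13 = 52 (suit, rank) combinations acting as pigeonholes.
With 52 × 6 = 312 cards drawn with replacement from a standard deck we could place exactly 6 in each, with no (suit, rank) pair reaching 7.
One more forces some (suit, rank) pair to hold 7, so 312 + 1 = 313.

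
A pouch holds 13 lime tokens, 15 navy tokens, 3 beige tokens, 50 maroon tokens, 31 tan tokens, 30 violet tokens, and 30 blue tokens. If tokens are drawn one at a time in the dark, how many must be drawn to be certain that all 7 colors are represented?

170

The hardest color to obtain is beige: we could draw every other token first — 172 − 3 = 169 tokens — without a single beige one.
The next draw must be beige, so 169 + 1 = 170.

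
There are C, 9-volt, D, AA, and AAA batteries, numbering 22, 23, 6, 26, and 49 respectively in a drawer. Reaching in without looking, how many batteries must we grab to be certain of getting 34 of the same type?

Treat the 5 types as pigeonholes.
In the worst case we take at most 33 of each type, but all 22 C, all 23 9-volt, all 6 D, and all 26 AA (fewer than 33), giving 22 + 23 + 6 + 26 + 33 = 110.
One more battery then forces some type to 34, so 110 + 1 = 111.

111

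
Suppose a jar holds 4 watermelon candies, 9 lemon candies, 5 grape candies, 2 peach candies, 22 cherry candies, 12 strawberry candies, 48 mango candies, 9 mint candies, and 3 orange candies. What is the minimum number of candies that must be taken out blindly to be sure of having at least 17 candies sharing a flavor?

In the worst case we take at most 16 of each flavor, but all 4 watermelon, all 9 lemon, all 5 grape, all 2 peach, all 12 strawberry, all 9 mint, and all 3 orange (fewer than 16), giving 4 + 9 + 5 + 2 + 16 + 12 + 16 + 9 + 3 = 76.
One more candy then forces some flavor to 17, so 76 + 1 = 77.

77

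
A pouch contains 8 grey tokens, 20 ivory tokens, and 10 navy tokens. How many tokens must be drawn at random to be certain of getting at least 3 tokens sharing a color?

The worst case takes 2 tokens of each color without reaching 3 of any: 3 × 2 = 6.
The next token must bring some color to 3, so 6 + 1 = 7.

7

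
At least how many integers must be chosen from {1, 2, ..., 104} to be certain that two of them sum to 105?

Partition {1, …, 104} into 52 pairs: {1,104}, {2,103}, …, {52,53}.
Choosing 52 integers — say the integers 1 through 52 — takes one from each pair and avoids the property.
Choosing 53 forces two into the same pair by pigeonhole, and those sum to 105. So 53.

53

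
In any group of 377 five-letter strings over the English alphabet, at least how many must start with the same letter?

15

There are 26 possible first letters, which serve as the pigeonholes.
If each of the 26 possible first letters held at most 14, the total would be at most 26 × 14 = 364 < 377, a contradiction.
So at least one holds ⌈377/26⌉ = 15.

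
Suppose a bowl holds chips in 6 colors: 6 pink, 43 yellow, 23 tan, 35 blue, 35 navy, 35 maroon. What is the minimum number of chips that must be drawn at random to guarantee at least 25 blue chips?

To avoid blue chips as long as possible, exhaust the other 5 colors first.
The worst case draws every non-blue chip first: 6 + 43 + 23 + 35 + 35 = 142.
The next 25 draws are then forced to be blue, giving 142 + 25 = 167.

167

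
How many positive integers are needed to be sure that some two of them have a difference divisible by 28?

29

Two integers differ by a multiple of 28 exactly when they share a remainder mod 28.
There are 28 residue classes mod 28, so 28 integers can all lie in distinct classes.
One more integer must repeat a residue, giving a difference divisible by 28. So n = 28 + 1 = 29.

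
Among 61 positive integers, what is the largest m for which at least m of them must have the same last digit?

There are 10 possible last digits, which serve as the pigeonholes.
If each of the 10 possible last digits held at most 6, the total would be at most 10 × 6 = 60 < 61, a contradiction.
So at least one holds ⌈61/10⌉ = 7.

7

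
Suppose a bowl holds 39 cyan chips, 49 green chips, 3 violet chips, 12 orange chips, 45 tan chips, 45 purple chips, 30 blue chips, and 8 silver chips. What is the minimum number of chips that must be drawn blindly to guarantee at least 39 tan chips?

To avoid tan chips as long as possible, exhaust the other 7 colors first.
The worst case draws every non-tan chip first: 39 + 49 + 3 + 12 + 45 + 30 + 8 = 186.
The next 39 draws are then forced to be tan, giving 186 + 39 = 225.

225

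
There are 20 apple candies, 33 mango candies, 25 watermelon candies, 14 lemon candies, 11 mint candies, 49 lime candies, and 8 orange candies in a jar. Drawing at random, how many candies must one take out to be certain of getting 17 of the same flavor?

Treat the 7 flavors as pigeonholes.
In the worst case we take at most 16 of each flavor, but all 14 lemon, all 11 mint, and all 8 orange (fewer than 16), giving 16 + 16 + 16 + 14 + 11 + 16 + 8 = 97.
One more candy then forces some flavor to 17, so 97 + 1 = 98.

98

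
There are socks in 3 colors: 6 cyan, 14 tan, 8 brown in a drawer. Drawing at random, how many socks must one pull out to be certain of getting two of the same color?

4

The worst case takes 1 sock of each color without reaching 2 of any: 3 × 1 = 3.
The next sock must bring some color to 2, so 3 + 1 = 4.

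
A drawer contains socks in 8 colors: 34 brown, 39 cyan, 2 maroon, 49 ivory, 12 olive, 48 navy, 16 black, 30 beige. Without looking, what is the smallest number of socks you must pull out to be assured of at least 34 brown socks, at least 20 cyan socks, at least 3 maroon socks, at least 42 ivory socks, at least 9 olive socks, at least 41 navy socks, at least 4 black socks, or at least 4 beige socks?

The worst case stops just short of every target: 33 brown, 19 cyan, 2 maroon, 41 ivory, 8 olive, 40 navy, 3 black, 3 beige — 33 + 19 + 2 + 41 + 8 + 40 + 3 + 3 = 149 socks.
One more sock must push some color to its target, so 149 + 1 = 150.

150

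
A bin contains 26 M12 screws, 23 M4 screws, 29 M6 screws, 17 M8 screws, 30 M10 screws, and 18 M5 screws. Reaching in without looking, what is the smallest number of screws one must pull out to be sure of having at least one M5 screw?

126

The worst case draws every non-M5 screw first: 26 + 23 + 29 + 17 + 30 = 125.
The next draw is then forced to be M5, giving 125 + 1 = 126.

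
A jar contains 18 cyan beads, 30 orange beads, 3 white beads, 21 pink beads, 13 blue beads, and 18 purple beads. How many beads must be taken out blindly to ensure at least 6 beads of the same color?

In the worst case we take at most 5 of each color, but all 3 white (fewer than 5), giving 5 + 5 + 3 + 5 + 5 + 5 = 28.
One more bead then forces some color to 6, so 28 + 1 = 29.

29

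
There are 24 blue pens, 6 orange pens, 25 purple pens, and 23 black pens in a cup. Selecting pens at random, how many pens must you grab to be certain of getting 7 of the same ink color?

25

Treat the 4 ink colors as pigeonholes.
The worst case takes 6 pens of each ink color without reaching 7 of any: 4 × 6 = 24.
The next pen must bring some ink color to 7, so 24 + 1 = 25.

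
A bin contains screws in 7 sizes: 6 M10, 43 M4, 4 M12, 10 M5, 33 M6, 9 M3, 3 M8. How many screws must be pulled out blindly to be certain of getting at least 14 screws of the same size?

In the worst case we take at most 13 of each size, but all 6 M10, all 4 M12, all 10 M5, all 9 M3, and all 3 M8 (fewer than 13), giving 6 + 13 + 4 + 10 + 13 + 9 + 3 = 58.
One more screw then forces some size to 14, so 58 + 1 = 59.

59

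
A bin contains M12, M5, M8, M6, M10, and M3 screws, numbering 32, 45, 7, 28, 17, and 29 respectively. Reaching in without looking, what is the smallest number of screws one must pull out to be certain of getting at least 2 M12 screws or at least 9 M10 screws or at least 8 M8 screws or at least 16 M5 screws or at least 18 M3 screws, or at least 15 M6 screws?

The worst case stops just short of every target: 1 M12, 15 M5, 7 M8, 14 M6, 8 M10, 17 M3 — 1 + 15 + 7 + 14 + 8 + 17 = 62 screws.
One more screw must push some size to its target, so 62 + 1 = 63.

63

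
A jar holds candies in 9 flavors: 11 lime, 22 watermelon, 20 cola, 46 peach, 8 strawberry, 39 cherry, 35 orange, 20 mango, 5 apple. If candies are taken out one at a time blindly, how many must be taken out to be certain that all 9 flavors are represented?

The hardest flavor to obtain is apple: we could draw every other candy first — 206 − 5 = 201 candies — without a single apple one.
The next draw must be apple, so 201 + 1 = 202.

202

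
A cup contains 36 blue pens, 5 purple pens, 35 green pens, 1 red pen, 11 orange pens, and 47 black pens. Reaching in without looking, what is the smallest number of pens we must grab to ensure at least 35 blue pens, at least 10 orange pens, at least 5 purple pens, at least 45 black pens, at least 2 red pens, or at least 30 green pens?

122

The worst case stops just short of every target: 34 blue, 4 purple, 29 green, 1 red, 9 orange, 44 black — 34 + 4 + 29 + 1 + 9 + 44 = 121 pens.
One more pen must push some ink color to its target, so 121 + 1 = 122.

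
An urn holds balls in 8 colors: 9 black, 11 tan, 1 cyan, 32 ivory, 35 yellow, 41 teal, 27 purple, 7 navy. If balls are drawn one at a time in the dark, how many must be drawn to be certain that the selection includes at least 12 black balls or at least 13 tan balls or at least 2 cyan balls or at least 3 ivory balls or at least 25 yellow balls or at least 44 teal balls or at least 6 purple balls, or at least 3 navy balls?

Each of the 8 colors has its own threshold; avoid all of them simultaneously.
The worst case stops just short of every target: all 9 black, all 11 tan, 1 cyan, 2 ivory, 24 yellow, all 41 teal, 5 purple, 2 navy — 9 + 11 + 1 + 2 + 24 + 41 + 5 + 2 = 95 balls.
One more ball must push some color to its target, so 95 + 1 = 96.

96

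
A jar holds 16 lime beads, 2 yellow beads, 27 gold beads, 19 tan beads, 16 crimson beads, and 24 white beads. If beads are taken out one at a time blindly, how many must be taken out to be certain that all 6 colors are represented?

The hardest color to obtain is yellow: we could draw every other bead first — 104 − 2 = 102 beads — without a single yellow one.
The next draw must be yellow, so 102 + 1 = 103.

103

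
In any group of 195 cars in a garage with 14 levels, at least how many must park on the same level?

The 195 cars fall into 14 levels.
If each of the 14 levels held at most 13, the total would be at most 14 × 13 = 182 < 195, a contradiction.
So at least one holds ⌈195/14⌉ = 14.

14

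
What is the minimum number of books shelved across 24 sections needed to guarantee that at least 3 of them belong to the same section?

49

There are 24 sections acting as pigeonholes.
With 24 × 2 = 48 books we could place exactly 2 in each, with no class reaching 3.
One more forces some class to hold 3, so 48 + 1 = 49.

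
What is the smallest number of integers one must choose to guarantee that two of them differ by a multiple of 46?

Use the pigeonhole principle on residue classes: two integers differ by a multiple of 46 exactly when they share a remainder mod 46.
There are 46 residue classes mod 46, so 46 integers can all lie in distinct classes.
One more integer must repeat a residue, giving a difference divisible by 46. So n = 46 + 1 = 47.

47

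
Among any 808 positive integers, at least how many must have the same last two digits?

If each of the 100 possible two-digit endings held at most 8, the total would be at most 100 × 8 = 800 < 808, a contradiction.
So at least one holds ⌈808/100⌉ = 9.

9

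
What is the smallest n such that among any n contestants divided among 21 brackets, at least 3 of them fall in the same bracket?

43

There are 21 brackets acting as pigeonholes.
With 21 × 2 = 42 contestants we could place exactly 2 in each, with no class reaching 3.
One more forces some class to hold 3, so 42 + 1 = 43.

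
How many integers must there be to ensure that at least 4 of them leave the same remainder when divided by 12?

There are 12 residue classes modulo 12 acting as pigeonholes.
With 12 × 3 = 36 integers we could place exactly 3 in each, with no class reaching 4.
One more forces some class to hold 4, so 36 + 1 = 37.

37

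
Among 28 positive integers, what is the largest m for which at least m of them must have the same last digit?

3

The 28 positive integers fall into 10 possible last digits.
If each of the 10 possible last digits held at most 2, the total would be at most 10 × 2 = 20 < 28, a contradiction.
So at least one holds ⌈28/10⌉ = 3.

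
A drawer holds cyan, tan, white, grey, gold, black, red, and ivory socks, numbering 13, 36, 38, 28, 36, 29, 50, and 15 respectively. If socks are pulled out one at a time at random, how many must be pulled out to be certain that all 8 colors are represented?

233

The hardest color to obtain is cyan: we could draw every other sock first — 245 − 13 = 232 socks — without a single cyan one.
The next draw must be cyan, so 232 + 1 = 233.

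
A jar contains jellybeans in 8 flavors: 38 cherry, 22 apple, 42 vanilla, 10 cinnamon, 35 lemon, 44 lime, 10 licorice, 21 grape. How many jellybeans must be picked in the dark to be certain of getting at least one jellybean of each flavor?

213

The hardest flavor to obtain is cinnamon: we could draw every other jellybean first — 222 − 10 = 212 jellybeans — without a single cinnamon one.
The next draw must be cinnamon, so 212 + 1 = 213.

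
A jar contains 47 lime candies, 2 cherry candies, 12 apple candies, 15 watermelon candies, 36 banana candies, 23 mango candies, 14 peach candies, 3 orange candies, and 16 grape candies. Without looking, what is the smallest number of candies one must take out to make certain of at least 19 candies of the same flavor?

Treat the 9 flavors as pigeonholes.
In the worst case we take at most 18 of each flavor, but all 2 cherry, all 12 apple, all 15 watermelon, all 14 peach, all 3 orange, and all 16 grape (fewer than 18), giving 18 + 2 + 12 + 15 + 18 + 18 + 14 + 3 + 16 = 116.
One more candy then forces some flavor to 19, so 116 + 1 = 117.

117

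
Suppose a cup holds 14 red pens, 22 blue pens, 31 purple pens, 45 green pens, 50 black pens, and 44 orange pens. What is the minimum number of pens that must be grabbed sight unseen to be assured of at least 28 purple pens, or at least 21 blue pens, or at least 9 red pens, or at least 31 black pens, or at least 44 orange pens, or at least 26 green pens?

Each of the 6 ink colors has its own threshold; avoid all of them simultaneously.
The worst case stops just short of every target: 8 red, 20 blue, 27 purple, 25 green, 30 black, 43 orange — 8 + 20 + 27 + 25 + 30 + 43 = 153 pens.
One more pen must push some ink color to its target, so 153 + 1 = 154.

154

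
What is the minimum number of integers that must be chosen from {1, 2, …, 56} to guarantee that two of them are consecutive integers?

29

Partition {1, …, 56} into 28 pairs: {1,2}, {3,4}, …, {55,56}.
Choosing 28 integers — say the 28 even numbers 2, 4, …, 56 — takes one from each pair and avoids the property.
Choosing 29 forces two into the same pair by pigeonhole, and those are consecutive. So 29.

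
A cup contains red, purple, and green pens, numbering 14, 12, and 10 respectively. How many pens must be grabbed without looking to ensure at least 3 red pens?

25

The worst case draws every non-red pen first: 12 + 10 = 22.
The next 3 draws are then forced to be red, giving 22 + 3 = 25.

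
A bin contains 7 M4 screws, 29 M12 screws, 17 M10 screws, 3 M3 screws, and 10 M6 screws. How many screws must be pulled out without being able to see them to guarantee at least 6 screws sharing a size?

24

Treat the 5 sizes as pigeonholes.
In the worst case we take at most 5 of each size, but all 3 M3 (fewer than 5), giving 5 + 5 + 5 + 3 + 5 = 23.
One more screw then forces some size to 6, so 23 + 1 = 24.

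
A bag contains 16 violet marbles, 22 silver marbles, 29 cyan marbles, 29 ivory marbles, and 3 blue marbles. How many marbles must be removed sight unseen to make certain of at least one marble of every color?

97

The hardest color to obtain is blue: we could draw every other marble first — 99 − 3 = 96 marbles — without a single blue one.
The next draw must be blue, so 96 + 1 = 97.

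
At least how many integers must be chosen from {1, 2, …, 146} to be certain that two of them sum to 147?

74

Partition {1, …, 146} into 73 pairs: {1,146}, {2,145}, …, {73,74}.
Choosing 73 integers — say the integers 1 through 73 — takes one from each pair and avoids the property.
Choosing 74 forces two into the same pair by pigeonhole, and those sum to 147. So 74.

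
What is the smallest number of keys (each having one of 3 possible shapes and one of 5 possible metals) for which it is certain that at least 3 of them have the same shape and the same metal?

There are 3 × 5 = 15 (shape, metal) combinations acting as pigeonholes.
With 15 × 2 = 30 keys we could place exactly 2 in each, with no (shape, metal) pair reaching 3.
One more forces some (shape, metal) pair to hold 3, so 30 + 1 = 31.

31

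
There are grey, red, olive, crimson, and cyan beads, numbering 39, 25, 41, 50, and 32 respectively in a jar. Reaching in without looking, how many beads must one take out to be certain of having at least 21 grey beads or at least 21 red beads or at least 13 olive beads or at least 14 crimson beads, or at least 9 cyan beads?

The worst case stops just short of every target: 20 grey, 20 red, 12 olive, 13 crimson, 8 cyan — 20 + 20 + 12 + 13 + 8 = 73 beads.
One more bead must push some color to its target, so 73 + 1 = 74.

74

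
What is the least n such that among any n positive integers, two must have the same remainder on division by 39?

Two integers differ by a multiple of 39 exactly when they share a remainder mod 39.
There are 39 residue classes mod 39, so 39 integers can all lie in distinct classes.
One more integer must repeat a residue, giving a difference divisible by 39. So n = 39 + 1 = 40.

40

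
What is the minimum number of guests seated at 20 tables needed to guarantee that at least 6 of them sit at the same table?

101

There are 20 tables acting as pigeonholes.
With 20 × 5 = 100 guests we could place exactly 5 in each, with no class reaching 6.
One more forces some class to hold 6, so 100 + 1 = 101.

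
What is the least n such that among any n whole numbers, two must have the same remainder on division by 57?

Two integers differ by a multiple of 57 exactly when they share a remainder mod 57.
There are 57 residue classes mod 57, so 57 integers can all lie in distinct classes.
One more integer must repeat a residue, giving a difference divisible by 57. So n = 57 + 1 = 58.

58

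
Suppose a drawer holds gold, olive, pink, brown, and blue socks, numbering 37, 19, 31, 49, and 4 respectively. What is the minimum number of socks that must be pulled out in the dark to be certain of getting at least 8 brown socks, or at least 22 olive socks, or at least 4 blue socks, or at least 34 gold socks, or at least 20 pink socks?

82

Each of the 5 colors has its own threshold; avoid all of them simultaneously.
The worst case stops just short of every target: 33 gold, all 19 olive, 19 pink, 7 brown, 3 blue — 33 + 19 + 19 + 7 + 3 = 81 socks.
One more sock must push some color to its target, so 81 + 1 = 82.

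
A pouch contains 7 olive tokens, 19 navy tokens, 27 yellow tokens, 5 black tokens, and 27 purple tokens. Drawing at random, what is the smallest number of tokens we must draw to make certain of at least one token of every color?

81

The hardest color to obtain is black: we could draw every other token first — 85 − 5 = 80 tokens — without a single black one.
The next draw must be black, so 80 + 1 = 81.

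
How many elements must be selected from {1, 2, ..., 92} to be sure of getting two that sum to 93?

Partition {1, …, 92} into 46 pairs: {1,92}, {2,91}, …, {46,47}.
Choosing 46 integers — say the integers 1 through 46 — takes one from each pair and avoids the property.
Choosing 47 forces two into the same pair by pigeonhole, and those sum to 93. So 47.

47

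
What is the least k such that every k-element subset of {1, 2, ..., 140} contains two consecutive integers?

Partition {1, …, 140} into 70 pairs: {1,2}, {3,4}, …, {139,140}.
Choosing 70 integers — say the 70 even numbers 2, 4, …, 140 — takes one from each pair and avoids the property.
Choosing 71 forces two into the same pair by pigeonhole, and those are consecutive. So 71.

71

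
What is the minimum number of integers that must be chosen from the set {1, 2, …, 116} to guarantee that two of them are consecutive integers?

59

Partition {1, …, 116} into 58 pairs: {1,2}, {3,4}, …, {115,116}.
Choosing 58 integers — say the 58 even numbers 2, 4, …, 116 — takes one from each pair and avoids the property.
Choosing 59 forces two into the same pair by pigeonhole, and those are consecutive. So 59.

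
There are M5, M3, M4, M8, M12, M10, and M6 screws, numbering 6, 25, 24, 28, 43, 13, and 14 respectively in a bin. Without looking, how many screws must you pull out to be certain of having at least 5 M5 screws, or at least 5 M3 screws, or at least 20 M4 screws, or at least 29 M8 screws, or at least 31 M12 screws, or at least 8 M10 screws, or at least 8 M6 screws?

100

Each of the 7 sizes has its own threshold; avoid all of them simultaneously.
The worst case stops just short of every target: 4 M5, 4 M3, 19 M4, 28 M8, 30 M12, 7 M10, 7 M6 — 4 + 4 + 19 + 28 + 30 + 7 + 7 = 99 screws.
One more screw must push some size to its target, so 99 + 1 = 100.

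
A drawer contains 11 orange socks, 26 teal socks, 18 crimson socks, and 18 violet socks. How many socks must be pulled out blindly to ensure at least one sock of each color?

63

The hardest color to obtain is orange: we could draw every other sock first — 73 − 11 = 62 socks — without a single orange one.
The next draw must be orange, so 62 + 1 = 63.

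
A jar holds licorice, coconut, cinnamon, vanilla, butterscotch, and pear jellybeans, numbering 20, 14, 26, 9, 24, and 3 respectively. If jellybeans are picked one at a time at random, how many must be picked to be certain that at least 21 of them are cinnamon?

91

The worst case draws every non-cinnamon jellybean first: 20 + 14 + 9 + 24 + 3 = 70.
The next 21 draws are then forced to be cinnamon, giving 70 + 21 = 91.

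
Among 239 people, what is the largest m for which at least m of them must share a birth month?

20

The 239 people fall into 12 months of the year.
If each of the 12 months of the year held at most 19, the total would be at most 12 × 19 = 228 < 239, a contradiction.
So at least one holds ⌈239/12⌉ = 20.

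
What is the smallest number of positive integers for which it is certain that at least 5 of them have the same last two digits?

There are 100 possible two-digit endings acting as pigeonholes.
With 100 × 4 = 400 positive integers we could place exactly 4 in each, with no class reaching 5.
One more forces some class to hold 5, so 400 + 1 = 401.

401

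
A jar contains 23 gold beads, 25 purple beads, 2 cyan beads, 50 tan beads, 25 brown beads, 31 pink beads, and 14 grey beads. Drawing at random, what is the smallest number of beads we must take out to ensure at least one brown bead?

146

The worst case draws every non-brown bead first: 23 + 25 + 2 + 50 + 31 + 14 = 145.
The next draw is then forced to be brown, giving 145 + 1 = 146.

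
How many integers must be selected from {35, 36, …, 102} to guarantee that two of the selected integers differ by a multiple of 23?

Group the integers by remainder mod 23; there are 23 residue classes, each nonempty in this range.
Choosing one from each class (23 integers) avoids any shared remainder.
One more choice must repeat a class, so two differ by a multiple of 23. Hence 23 + 1 = 24.

24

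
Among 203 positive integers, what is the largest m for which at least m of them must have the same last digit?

21

If each of the 10 possible last digits held at most 20, the total would be at most 10 × 20 = 200 < 203, a contradiction.
So at least one holds ⌈203/10⌉ = 21.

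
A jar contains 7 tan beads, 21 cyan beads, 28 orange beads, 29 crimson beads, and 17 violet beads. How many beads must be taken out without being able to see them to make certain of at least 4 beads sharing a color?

16

The worst case takes 3 beads of each color without reaching 4 of any: 5 × 3 = 15.
The next bead must bring some color to 4, so 15 + 1 = 16.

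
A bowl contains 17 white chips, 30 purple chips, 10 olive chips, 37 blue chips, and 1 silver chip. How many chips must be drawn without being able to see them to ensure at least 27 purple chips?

To avoid purple chips as long as possible, exhaust the other 4 colors first.
The worst case draws every non-purple chip first: 17 + 10 + 37 + 1 = 65.
The next 27 draws are then forced to be purple, giving 65 + 27 = 92.

92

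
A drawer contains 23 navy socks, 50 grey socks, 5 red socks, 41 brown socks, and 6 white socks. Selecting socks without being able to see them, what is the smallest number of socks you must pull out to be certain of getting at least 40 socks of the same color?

Treat the 5 colors as pigeonholes.
In the worst case we take at most 39 of each color, but all 23 navy, all 5 red, and all 6 white (fewer than 39), giving 23 + 39 + 5 + 39 + 6 = 112.
One more sock then forces some color to 40, so 112 + 1 = 113.

113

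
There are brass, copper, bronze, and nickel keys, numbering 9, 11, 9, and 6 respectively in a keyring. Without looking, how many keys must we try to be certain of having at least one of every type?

30

The hardest type to obtain is nickel: we could draw every other key first — 35 − 6 = 29 keys — without a single nickel one.
The next draw must be nickel, so 29 + 1 = 30.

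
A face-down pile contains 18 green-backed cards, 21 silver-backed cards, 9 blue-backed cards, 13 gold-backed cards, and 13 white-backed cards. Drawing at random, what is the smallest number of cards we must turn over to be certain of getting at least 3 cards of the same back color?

Treat the 5 back colors as pigeonholes.
The worst case takes 2 cards of each back color without reaching 3 of any: 5 × 2 = 10.
The next card must bring some back color to 3, so 10 + 1 = 11.

11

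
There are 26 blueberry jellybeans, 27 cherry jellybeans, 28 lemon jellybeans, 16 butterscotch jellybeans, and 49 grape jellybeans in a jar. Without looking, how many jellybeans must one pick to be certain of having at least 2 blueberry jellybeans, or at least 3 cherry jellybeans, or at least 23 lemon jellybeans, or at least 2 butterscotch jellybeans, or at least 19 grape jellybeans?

45

The worst case stops just short of every target: 1 blueberry, 2 cherry, 22 lemon, 1 butterscotch, 18 grape — 1 + 2 + 22 + 1 + 18 = 44 jellybeans.
One more jellybean must push some flavor to its target, so 44 + 1 = 45.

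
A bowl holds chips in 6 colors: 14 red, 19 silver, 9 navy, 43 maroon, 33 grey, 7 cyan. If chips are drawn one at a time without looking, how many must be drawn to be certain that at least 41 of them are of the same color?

123

In the worst case we take at most 40 of each color, but all 14 red, all 19 silver, all 9 navy, all 33 grey, and all 7 cyan (fewer than 40), giving 14 + 19 + 9 + 40 + 33 + 7 = 122.
One more chip then forces some color to 41, so 122 + 1 = 123.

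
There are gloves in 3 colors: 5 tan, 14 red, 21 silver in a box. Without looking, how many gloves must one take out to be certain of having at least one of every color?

The hardest color to obtain is tan: we could draw every other glove first — 40 − 5 = 35 gloves — without a single tan one.
The next draw must be tan, so 35 + 1 = 36.

36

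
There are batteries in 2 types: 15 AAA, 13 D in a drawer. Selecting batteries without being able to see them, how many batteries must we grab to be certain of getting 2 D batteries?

17

The worst case draws every non-D battery first: 15.
The next 2 draws are then forced to be D, giving 15 + 2 = 17.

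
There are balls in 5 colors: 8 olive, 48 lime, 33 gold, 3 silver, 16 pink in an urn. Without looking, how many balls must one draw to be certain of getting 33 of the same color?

92

Treat the 5 colors as pigeonholes.
In the worst case we take at most 32 of each color, but all 8 olive, all 3 silver, and all 16 pink (fewer than 32), giving 8 + 32 + 32 + 3 + 16 = 91.
One more ball then forces some color to 33, so 91 + 1 = 92.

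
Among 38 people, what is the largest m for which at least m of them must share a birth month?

There are 12 months of the year, which serve as the pigeonholes.
If each of the 12 months of the year held at most 3, the total would be at most 12 × 3 = 36 < 38, a contradiction.
So at least one holds ⌈38/12⌉ = 4.

4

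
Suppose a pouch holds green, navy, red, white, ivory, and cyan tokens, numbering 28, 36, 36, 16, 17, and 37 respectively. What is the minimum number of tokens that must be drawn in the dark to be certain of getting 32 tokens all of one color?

Treat the 6 colors as pigeonholes.
In the worst case we take at most 31 of each color, but all 28 green, all 16 white, and all 17 ivory (fewer than 31), giving 28 + 31 + 31 + 16 + 17 + 31 = 154.
One more token then forces some color to 32, so 154 + 1 = 155.

155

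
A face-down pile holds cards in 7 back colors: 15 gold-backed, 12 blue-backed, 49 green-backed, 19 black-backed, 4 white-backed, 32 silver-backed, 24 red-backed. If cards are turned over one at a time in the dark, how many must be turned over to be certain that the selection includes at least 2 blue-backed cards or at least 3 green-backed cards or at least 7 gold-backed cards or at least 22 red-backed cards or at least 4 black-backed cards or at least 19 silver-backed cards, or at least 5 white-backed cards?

56

The worst case stops just short of every target: 6 gold-backed, 1 blue-backed, 2 green-backed, 3 black-backed, 4 white-backed, 18 silver-backed, 21 red-backed — 6 + 1 + 2 + 3 + 4 + 18 + 21 = 55 cards.
One more card must push some back color to its target, so 55 + 1 = 56.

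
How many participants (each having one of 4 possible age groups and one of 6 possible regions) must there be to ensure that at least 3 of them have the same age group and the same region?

49

There are 4 × 6 = 24 (age group, region) combinations acting as pigeonholes.
With 24 × 2 = 48 participants we could place exactly 2 in each, with no (age group, region) pair reaching 3.
One more forces some (age group, region) pair to hold 3, so 48 + 1 = 49.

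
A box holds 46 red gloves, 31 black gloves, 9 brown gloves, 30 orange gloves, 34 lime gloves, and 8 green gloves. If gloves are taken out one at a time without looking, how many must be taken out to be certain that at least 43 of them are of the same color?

In the worst case we take at most 42 of each color, but all 31 black, all 9 brown, all 30 orange, all 34 lime, and all 8 green (fewer than 42), giving 42 + 31 + 9 + 30 + 34 + 8 = 154.
One more glove then forces some color to 43, so 154 + 1 = 155.

155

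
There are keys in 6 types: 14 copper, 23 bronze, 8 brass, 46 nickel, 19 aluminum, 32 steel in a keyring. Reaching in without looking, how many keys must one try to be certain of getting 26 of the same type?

In the worst case we take at most 25 of each type, but all 14 copper, all 23 bronze, all 8 brass, and all 19 aluminum (fewer than 25), giving 14 + 23 + 8 + 25 + 19 + 25 = 114.
One more key then forces some type to 26, so 114 + 1 = 115.

115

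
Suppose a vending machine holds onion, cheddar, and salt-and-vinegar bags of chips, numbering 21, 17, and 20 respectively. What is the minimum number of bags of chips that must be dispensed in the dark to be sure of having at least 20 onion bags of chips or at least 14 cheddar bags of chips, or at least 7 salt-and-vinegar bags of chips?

The worst case stops just short of every target: 19 onion, 13 cheddar, 6 salt-and-vinegar — 19 + 13 + 6 = 38 bags of chips.
One more bag of chips must push some flavor to its target, so 38 + 1 = 39.

39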